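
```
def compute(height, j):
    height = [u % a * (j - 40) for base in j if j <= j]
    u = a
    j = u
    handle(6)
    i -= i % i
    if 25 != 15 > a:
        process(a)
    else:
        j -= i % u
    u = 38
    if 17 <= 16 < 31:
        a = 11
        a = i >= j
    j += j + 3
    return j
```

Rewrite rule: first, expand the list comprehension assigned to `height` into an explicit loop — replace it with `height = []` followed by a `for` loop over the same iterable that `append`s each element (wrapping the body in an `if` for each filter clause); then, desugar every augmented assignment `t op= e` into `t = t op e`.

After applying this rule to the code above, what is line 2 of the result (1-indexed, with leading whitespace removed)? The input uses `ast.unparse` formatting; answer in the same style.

Transformed code:
def compute(height, j):
    height = []
    for base in j:
        if j <= j:
            height.append(u % a * (j - 40))
    u = a
    j = u
    handle(6)
    i = i - i % i
    if 25 != 15 > a:
        process(a)
    else:
        j = j - i % u
    u = 38
    if 17 <= 16 < 31:
        a = 11
        a = i >= j
    j = j + (j + 3)
    return j

height = []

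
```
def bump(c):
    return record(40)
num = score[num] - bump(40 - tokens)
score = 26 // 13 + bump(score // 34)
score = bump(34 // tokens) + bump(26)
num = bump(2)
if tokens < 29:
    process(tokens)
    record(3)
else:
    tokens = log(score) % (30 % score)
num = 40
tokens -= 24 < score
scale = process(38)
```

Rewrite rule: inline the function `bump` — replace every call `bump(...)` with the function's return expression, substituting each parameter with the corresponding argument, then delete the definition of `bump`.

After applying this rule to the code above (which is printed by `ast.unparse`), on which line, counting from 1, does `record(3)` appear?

Transformed code:
num = score[num] - record(40)
score = 26 // 13 + record(40)
score = record(40) + record(40)
num = record(40)
if tokens < 29:
    process(tokens)
    record(3)
else:
    tokens = log(score) % (30 % score)
num = 40
tokens -= 24 < score
scale = process(38)

7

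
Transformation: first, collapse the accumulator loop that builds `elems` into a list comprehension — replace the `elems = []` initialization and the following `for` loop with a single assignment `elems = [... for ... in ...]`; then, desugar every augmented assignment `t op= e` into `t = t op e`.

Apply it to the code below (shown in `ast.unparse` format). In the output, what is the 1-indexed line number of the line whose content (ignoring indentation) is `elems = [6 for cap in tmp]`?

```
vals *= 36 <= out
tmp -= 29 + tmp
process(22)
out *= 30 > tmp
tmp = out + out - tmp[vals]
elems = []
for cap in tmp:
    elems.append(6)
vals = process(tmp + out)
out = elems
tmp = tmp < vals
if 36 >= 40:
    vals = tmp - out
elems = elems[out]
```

Transformed code:
vals = vals * (36 <= out)
tmp = tmp - (29 + tmp)
process(22)
out = out * (30 > tmp)
tmp = out + out - tmp[vals]
elems = [6 for cap in tmp]
vals = process(tmp + out)
out = elems
tmp = tmp < vals
if 36 >= 40:
    vals = tmp - out
elems = elems[out]

6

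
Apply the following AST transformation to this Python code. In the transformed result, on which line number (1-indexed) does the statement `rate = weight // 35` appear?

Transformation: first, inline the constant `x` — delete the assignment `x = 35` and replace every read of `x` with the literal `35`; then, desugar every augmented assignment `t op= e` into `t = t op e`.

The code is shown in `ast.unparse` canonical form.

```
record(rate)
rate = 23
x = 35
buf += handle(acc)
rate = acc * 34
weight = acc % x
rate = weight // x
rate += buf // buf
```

6

Transformed code:
record(rate)
rate = 23
buf = buf + handle(acc)
rate = acc * 34
weight = acc % 35
rate = weight // 35
rate = rate + buf // buf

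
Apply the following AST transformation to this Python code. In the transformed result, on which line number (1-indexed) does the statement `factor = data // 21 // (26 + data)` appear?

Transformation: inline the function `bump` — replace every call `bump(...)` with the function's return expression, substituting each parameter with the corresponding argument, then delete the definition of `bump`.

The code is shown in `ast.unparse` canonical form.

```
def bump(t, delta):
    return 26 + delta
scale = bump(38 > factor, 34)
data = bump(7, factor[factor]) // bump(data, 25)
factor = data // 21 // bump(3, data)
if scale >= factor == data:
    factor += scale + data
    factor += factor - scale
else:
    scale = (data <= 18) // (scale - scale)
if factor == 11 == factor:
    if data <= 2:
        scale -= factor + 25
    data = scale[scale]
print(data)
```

Transformed code:
scale = 26 + 34
data = (26 + factor[factor]) // (26 + 25)
factor = data // 21 // (26 + data)
if scale >= factor == data:
    factor += scale + data
    factor += factor - scale
else:
    scale = (data <= 18) // (scale - scale)
if factor == 11 == factor:
    if data <= 2:
        scale -= factor + 25
    data = scale[scale]
print(data)

3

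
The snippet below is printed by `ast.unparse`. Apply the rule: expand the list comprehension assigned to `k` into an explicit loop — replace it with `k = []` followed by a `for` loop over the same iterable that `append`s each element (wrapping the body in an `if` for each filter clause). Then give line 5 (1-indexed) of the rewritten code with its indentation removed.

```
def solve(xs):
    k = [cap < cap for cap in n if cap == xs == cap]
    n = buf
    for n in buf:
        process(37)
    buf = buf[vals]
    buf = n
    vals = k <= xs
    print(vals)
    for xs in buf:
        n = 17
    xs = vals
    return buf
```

Transformed code:
def solve(xs):
    k = []
    for cap in n:
        if cap == xs == cap:
            k.append(cap < cap)
    n = buf
    for n in buf:
        process(37)
    buf = buf[vals]
    buf = n
    vals = k <= xs
    print(vals)
    for xs in buf:
        n = 17
    xs = vals
    return buf

k.append(cap < cap)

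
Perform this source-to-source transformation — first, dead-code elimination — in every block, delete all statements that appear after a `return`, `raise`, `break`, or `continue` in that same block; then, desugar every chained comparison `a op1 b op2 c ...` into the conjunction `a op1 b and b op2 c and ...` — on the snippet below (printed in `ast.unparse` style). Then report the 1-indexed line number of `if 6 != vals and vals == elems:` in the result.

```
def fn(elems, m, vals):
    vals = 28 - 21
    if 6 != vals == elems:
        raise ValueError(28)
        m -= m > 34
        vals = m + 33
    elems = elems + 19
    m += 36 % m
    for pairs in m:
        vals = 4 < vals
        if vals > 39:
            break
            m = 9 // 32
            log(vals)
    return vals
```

3

Transformed code:
def fn(elems, m, vals):
    vals = 28 - 21
    if 6 != vals and vals == elems:
        raise ValueError(28)
    elems = elems + 19
    m += 36 % m
    for pairs in m:
        vals = 4 < vals
        if vals > 39:
            break
    return vals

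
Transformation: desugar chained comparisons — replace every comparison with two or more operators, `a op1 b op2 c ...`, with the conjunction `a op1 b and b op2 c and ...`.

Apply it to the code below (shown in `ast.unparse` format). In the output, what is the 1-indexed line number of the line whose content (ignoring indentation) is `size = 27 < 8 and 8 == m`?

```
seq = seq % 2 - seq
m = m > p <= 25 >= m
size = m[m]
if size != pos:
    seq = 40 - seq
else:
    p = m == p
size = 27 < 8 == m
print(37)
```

Transformed code:
seq = seq % 2 - seq
m = m > p and p <= 25 and (25 >= m)
size = m[m]
if size != pos:
    seq = 40 - seq
else:
    p = m == p
size = 27 < 8 and 8 == m
print(37)

8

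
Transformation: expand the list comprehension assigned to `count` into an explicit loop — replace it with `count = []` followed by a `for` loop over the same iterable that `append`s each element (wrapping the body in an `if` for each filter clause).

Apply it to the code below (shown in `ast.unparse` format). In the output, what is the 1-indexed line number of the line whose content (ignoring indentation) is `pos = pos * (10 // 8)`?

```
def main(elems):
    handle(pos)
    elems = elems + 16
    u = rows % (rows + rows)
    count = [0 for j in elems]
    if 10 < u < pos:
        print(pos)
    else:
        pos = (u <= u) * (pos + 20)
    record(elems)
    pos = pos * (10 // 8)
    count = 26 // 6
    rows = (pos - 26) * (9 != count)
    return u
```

13

Transformed code:
def main(elems):
    handle(pos)
    elems = elems + 16
    u = rows % (rows + rows)
    count = []
    for j in elems:
        count.append(0)
    if 10 < u < pos:
        print(pos)
    else:
        pos = (u <= u) * (pos + 20)
    record(elems)
    pos = pos * (10 // 8)
    count = 26 // 6
    rows = (pos - 26) * (9 != count)
    return u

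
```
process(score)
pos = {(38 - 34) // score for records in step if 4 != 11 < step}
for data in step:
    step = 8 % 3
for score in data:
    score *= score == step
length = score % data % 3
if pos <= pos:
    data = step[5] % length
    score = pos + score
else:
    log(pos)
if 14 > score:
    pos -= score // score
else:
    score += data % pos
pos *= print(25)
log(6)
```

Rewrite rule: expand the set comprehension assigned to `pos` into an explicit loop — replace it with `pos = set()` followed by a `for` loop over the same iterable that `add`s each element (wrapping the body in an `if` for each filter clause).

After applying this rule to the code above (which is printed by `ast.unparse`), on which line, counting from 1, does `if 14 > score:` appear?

16

Transformed code:
process(score)
pos = set()
for records in step:
    if 4 != 11 < step:
        pos.add((38 - 34) // score)
for data in step:
    step = 8 % 3
for score in data:
    score *= score == step
length = score % data % 3
if pos <= pos:
    data = step[5] % length
    score = pos + score
else:
    log(pos)
if 14 > score:
    pos -= score // score
else:
    score += data % pos
pos *= print(25)
log(6)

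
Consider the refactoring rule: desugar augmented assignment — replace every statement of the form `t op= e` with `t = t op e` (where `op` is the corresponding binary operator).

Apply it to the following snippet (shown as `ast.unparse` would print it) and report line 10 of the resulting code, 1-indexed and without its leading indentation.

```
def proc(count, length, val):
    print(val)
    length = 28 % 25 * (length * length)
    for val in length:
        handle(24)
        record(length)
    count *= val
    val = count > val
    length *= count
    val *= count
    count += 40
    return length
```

Transformed code:
def proc(count, length, val):
    print(val)
    length = 28 % 25 * (length * length)
    for val in length:
        handle(24)
        record(length)
    count = count * val
    val = count > val
    length = length * count
    val = val * count
    count = count + 40
    return length

val = val * count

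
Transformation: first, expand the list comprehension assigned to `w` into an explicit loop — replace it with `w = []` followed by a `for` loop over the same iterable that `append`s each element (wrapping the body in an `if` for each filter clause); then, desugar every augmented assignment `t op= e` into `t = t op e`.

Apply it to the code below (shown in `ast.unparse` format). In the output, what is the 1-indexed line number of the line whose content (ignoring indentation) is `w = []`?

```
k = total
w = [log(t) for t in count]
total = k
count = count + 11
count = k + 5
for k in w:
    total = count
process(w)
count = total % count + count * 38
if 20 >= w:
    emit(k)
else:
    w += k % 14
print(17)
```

Transformed code:
k = total
w = []
for t in count:
    w.append(log(t))
total = k
count = count + 11
count = k + 5
for k in w:
    total = count
process(w)
count = total % count + count * 38
if 20 >= w:
    emit(k)
else:
    w = w + k % 14
print(17)

2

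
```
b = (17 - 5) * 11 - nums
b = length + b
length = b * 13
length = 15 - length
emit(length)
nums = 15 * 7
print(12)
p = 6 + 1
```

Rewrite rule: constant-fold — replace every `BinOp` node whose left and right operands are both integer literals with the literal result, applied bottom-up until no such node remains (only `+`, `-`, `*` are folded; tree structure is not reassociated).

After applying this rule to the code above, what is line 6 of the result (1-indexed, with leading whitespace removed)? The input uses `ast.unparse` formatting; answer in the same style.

nums = 105

Transformed code:
b = 132 - nums
b = length + b
length = b * 13
length = 15 - length
emit(length)
nums = 105
print(12)
p = 7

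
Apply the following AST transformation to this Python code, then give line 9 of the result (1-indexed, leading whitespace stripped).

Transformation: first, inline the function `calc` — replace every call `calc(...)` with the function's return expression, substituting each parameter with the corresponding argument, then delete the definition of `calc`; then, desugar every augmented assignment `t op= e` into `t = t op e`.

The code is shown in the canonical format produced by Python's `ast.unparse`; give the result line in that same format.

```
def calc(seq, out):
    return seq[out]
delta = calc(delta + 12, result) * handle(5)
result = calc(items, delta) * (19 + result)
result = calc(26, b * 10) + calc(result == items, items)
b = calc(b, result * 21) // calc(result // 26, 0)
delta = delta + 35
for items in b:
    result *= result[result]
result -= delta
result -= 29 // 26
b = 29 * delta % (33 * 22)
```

Transformed code:
delta = (delta + 12)[result] * handle(5)
result = items[delta] * (19 + result)
result = 26[b * 10] + (result == items)[items]
b = b[result * 21] // (result // 26)[0]
delta = delta + 35
for items in b:
    result = result * result[result]
result = result - delta
result = result - 29 // 26
b = 29 * delta % (33 * 22)

result = result - 29 // 26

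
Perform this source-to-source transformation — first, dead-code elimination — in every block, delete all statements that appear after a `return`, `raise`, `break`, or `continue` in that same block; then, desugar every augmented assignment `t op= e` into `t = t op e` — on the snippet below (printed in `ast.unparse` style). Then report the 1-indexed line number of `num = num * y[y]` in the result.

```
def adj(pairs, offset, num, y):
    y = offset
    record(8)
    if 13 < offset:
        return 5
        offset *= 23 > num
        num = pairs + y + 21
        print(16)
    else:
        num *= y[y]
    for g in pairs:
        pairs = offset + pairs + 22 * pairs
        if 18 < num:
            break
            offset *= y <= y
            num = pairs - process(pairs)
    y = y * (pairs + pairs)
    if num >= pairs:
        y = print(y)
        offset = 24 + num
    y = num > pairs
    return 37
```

7

Transformed code:
def adj(pairs, offset, num, y):
    y = offset
    record(8)
    if 13 < offset:
        return 5
    else:
        num = num * y[y]
    for g in pairs:
        pairs = offset + pairs + 22 * pairs
        if 18 < num:
            break
    y = y * (pairs + pairs)
    if num >= pairs:
        y = print(y)
        offset = 24 + num
    y = num > pairs
    return 37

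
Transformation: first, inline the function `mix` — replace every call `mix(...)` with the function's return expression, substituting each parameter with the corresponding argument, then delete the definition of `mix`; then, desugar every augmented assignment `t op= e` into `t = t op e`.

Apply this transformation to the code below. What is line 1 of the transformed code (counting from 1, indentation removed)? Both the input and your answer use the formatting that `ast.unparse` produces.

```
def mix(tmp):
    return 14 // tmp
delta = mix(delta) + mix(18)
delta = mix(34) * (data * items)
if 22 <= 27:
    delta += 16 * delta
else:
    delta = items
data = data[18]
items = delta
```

Transformed code:
delta = 14 // delta + 14 // 18
delta = 14 // 34 * (data * items)
if 22 <= 27:
    delta = delta + 16 * delta
else:
    delta = items
data = data[18]
items = delta

delta = 14 // delta + 14 // 18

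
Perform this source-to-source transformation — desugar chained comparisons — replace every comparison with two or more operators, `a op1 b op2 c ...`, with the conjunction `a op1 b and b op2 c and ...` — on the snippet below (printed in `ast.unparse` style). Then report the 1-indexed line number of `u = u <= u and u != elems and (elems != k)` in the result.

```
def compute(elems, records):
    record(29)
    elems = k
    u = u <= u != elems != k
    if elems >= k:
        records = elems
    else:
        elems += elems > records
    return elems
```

Transformed code:
def compute(elems, records):
    record(29)
    elems = k
    u = u <= u and u != elems and (elems != k)
    if elems >= k:
        records = elems
    else:
        elems += elems > records
    return elems

4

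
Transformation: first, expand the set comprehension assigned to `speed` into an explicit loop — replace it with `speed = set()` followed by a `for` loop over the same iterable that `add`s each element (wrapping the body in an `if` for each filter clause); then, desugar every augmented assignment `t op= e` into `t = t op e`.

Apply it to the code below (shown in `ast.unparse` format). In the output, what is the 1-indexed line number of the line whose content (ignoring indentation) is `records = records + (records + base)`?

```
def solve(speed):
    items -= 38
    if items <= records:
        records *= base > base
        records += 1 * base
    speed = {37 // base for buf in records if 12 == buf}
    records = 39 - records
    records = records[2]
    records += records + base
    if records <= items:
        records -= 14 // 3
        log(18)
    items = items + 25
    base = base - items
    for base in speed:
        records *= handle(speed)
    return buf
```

Transformed code:
def solve(speed):
    items = items - 38
    if items <= records:
        records = records * (base > base)
        records = records + 1 * base
    speed = set()
    for buf in records:
        if 12 == buf:
            speed.add(37 // base)
    records = 39 - records
    records = records[2]
    records = records + (records + base)
    if records <= items:
        records = records - 14 // 3
        log(18)
    items = items + 25
    base = base - items
    for base in speed:
        records = records * handle(speed)
    return buf

12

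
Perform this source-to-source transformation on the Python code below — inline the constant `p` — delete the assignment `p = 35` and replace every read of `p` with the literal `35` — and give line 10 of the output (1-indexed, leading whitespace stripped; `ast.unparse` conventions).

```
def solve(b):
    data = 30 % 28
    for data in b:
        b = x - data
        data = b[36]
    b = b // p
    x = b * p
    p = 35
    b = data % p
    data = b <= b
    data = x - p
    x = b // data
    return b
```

Transformed code:
def solve(b):
    data = 30 % 28
    for data in b:
        b = x - data
        data = b[36]
    b = b // 35
    x = b * 35
    b = data % 35
    data = b <= b
    data = x - 35
    x = b // data
    return b

data = x - 35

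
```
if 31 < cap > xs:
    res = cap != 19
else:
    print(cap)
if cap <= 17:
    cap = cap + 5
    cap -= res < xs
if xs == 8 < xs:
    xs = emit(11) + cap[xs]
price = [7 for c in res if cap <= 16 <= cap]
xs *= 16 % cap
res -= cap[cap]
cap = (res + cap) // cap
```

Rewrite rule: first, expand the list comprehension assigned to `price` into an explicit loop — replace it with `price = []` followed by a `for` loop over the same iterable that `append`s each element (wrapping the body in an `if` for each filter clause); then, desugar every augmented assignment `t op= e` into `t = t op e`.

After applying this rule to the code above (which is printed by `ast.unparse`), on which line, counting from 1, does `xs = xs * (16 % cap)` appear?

14

Transformed code:
if 31 < cap > xs:
    res = cap != 19
else:
    print(cap)
if cap <= 17:
    cap = cap + 5
    cap = cap - (res < xs)
if xs == 8 < xs:
    xs = emit(11) + cap[xs]
price = []
for c in res:
    if cap <= 16 <= cap:
        price.append(7)
xs = xs * (16 % cap)
res = res - cap[cap]
cap = (res + cap) // cap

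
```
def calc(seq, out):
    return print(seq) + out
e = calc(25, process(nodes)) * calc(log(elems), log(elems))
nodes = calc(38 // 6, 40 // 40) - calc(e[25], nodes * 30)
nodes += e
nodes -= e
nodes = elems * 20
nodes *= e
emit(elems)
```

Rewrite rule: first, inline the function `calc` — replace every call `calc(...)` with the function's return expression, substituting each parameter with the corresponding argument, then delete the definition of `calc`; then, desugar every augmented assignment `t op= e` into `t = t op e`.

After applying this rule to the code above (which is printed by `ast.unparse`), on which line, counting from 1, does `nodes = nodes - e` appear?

Transformed code:
e = (print(25) + process(nodes)) * (print(log(elems)) + log(elems))
nodes = print(38 // 6) + 40 // 40 - (print(e[25]) + nodes * 30)
nodes = nodes + e
nodes = nodes - e
nodes = elems * 20
nodes = nodes * e
emit(elems)

4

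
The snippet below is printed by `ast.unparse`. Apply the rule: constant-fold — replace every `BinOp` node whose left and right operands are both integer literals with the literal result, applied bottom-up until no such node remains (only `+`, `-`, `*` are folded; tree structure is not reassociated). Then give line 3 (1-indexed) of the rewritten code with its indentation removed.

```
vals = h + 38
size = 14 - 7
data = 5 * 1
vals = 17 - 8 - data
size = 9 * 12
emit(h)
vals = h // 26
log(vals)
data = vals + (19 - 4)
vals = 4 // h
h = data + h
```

data = 5

Transformed code:
vals = h + 38
size = 7
data = 5
vals = 9 - data
size = 108
emit(h)
vals = h // 26
log(vals)
data = vals + 15
vals = 4 // h
h = data + h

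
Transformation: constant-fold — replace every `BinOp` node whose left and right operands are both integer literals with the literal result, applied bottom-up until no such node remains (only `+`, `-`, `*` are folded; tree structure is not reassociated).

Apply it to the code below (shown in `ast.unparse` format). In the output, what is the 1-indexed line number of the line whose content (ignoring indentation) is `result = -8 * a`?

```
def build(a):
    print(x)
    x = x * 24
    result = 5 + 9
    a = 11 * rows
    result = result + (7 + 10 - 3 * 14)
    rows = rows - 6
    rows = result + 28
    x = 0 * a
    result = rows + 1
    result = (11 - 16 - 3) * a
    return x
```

Transformed code:
def build(a):
    print(x)
    x = x * 24
    result = 14
    a = 11 * rows
    result = result + -25
    rows = rows - 6
    rows = result + 28
    x = 0 * a
    result = rows + 1
    result = -8 * a
    return x

11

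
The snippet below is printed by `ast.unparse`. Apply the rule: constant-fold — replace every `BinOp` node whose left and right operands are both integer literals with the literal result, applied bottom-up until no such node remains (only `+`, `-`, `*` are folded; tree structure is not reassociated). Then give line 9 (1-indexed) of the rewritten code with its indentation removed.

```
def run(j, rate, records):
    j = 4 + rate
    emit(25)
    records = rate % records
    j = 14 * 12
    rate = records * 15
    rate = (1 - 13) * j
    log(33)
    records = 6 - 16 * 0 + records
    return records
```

Transformed code:
def run(j, rate, records):
    j = 4 + rate
    emit(25)
    records = rate % records
    j = 168
    rate = records * 15
    rate = -12 * j
    log(33)
    records = 6 + records
    return records

records = 6 + records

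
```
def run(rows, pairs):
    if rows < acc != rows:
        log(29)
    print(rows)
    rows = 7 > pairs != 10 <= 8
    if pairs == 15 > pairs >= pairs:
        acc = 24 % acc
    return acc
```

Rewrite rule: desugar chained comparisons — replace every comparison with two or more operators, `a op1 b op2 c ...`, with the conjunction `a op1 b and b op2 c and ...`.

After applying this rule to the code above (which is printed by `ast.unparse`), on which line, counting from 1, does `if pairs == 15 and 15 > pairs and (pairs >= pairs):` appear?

Transformed code:
def run(rows, pairs):
    if rows < acc and acc != rows:
        log(29)
    print(rows)
    rows = 7 > pairs and pairs != 10 and (10 <= 8)
    if pairs == 15 and 15 > pairs and (pairs >= pairs):
        acc = 24 % acc
    return acc

6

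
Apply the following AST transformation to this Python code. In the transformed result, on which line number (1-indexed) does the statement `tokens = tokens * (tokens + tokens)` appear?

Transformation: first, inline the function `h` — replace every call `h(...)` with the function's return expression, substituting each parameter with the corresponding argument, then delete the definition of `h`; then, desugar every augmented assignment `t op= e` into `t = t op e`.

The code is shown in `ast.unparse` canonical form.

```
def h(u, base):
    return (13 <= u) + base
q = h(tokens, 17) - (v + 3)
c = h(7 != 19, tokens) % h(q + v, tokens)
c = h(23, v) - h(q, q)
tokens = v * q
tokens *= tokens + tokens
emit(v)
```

Transformed code:
q = (13 <= tokens) + 17 - (v + 3)
c = ((13 <= (7 != 19)) + tokens) % ((13 <= q + v) + tokens)
c = (13 <= 23) + v - ((13 <= q) + q)
tokens = v * q
tokens = tokens * (tokens + tokens)
emit(v)

5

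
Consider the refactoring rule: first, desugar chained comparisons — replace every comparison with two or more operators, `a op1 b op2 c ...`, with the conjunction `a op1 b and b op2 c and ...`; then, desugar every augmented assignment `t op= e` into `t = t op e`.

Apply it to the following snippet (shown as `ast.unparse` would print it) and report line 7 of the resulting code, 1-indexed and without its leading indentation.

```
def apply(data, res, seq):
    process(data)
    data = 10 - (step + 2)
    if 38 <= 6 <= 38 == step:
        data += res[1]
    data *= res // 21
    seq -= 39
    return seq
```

Transformed code:
def apply(data, res, seq):
    process(data)
    data = 10 - (step + 2)
    if 38 <= 6 and 6 <= 38 and (38 == step):
        data = data + res[1]
    data = data * (res // 21)
    seq = seq - 39
    return seq

seq = seq - 39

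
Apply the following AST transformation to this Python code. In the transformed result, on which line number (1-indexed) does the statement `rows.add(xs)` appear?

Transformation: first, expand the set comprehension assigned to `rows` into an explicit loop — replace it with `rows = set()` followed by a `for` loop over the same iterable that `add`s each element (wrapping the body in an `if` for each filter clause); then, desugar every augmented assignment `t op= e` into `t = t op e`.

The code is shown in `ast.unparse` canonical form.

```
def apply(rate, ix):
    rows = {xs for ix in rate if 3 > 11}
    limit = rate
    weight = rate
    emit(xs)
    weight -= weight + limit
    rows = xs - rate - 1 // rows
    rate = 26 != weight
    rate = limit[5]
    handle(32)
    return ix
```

5

Transformed code:
def apply(rate, ix):
    rows = set()
    for ix in rate:
        if 3 > 11:
            rows.add(xs)
    limit = rate
    weight = rate
    emit(xs)
    weight = weight - (weight + limit)
    rows = xs - rate - 1 // rows
    rate = 26 != weight
    rate = limit[5]
    handle(32)
    return ix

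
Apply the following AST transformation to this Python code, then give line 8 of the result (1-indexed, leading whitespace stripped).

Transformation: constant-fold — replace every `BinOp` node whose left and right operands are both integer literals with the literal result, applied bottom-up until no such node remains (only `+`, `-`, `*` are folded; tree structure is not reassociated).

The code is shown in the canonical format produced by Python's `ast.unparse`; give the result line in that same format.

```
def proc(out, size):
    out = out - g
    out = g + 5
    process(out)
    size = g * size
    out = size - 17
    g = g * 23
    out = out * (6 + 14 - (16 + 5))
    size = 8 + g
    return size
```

Transformed code:
def proc(out, size):
    out = out - g
    out = g + 5
    process(out)
    size = g * size
    out = size - 17
    g = g * 23
    out = out * -1
    size = 8 + g
    return size

out = out * -1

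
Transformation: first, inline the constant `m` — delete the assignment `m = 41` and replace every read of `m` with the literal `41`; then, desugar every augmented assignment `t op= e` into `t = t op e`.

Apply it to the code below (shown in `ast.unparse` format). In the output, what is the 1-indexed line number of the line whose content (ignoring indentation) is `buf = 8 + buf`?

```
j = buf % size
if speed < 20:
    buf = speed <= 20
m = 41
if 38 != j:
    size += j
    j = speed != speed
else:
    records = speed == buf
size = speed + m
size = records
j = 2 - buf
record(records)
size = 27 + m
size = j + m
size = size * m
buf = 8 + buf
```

16

Transformed code:
j = buf % size
if speed < 20:
    buf = speed <= 20
if 38 != j:
    size = size + j
    j = speed != speed
else:
    records = speed == buf
size = speed + 41
size = records
j = 2 - buf
record(records)
size = 27 + 41
size = j + 41
size = size * 41
buf = 8 + buf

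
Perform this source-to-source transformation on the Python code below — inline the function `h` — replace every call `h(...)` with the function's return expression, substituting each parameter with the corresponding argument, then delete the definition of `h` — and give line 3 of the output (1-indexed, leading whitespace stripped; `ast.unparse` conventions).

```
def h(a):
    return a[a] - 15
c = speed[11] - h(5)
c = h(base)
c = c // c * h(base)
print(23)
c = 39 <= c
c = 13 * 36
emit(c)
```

c = c // c * (base[base] - 15)

Transformed code:
c = speed[11] - (5[5] - 15)
c = base[base] - 15
c = c // c * (base[base] - 15)
print(23)
c = 39 <= c
c = 13 * 36
emit(c)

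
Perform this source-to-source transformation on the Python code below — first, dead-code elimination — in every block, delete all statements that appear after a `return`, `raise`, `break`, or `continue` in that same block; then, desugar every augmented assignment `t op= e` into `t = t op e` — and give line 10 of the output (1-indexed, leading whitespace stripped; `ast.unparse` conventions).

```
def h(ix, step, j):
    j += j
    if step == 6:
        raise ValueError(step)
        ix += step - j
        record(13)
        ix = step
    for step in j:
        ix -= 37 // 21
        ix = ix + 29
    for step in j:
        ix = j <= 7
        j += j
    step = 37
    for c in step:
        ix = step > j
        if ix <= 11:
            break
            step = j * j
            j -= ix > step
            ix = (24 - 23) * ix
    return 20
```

j = j + j

Transformed code:
def h(ix, step, j):
    j = j + j
    if step == 6:
        raise ValueError(step)
    for step in j:
        ix = ix - 37 // 21
        ix = ix + 29
    for step in j:
        ix = j <= 7
        j = j + j
    step = 37
    for c in step:
        ix = step > j
        if ix <= 11:
            break
    return 20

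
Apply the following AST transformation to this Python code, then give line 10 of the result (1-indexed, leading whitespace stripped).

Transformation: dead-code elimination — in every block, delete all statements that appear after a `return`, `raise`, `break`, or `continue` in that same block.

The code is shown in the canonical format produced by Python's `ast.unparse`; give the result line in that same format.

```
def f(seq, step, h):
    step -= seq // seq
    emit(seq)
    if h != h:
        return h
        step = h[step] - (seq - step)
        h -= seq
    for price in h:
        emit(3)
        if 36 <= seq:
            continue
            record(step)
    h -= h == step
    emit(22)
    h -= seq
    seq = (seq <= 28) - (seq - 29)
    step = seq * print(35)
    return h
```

Transformed code:
def f(seq, step, h):
    step -= seq // seq
    emit(seq)
    if h != h:
        return h
    for price in h:
        emit(3)
        if 36 <= seq:
            continue
    h -= h == step
    emit(22)
    h -= seq
    seq = (seq <= 28) - (seq - 29)
    step = seq * print(35)
    return h

h -= h == step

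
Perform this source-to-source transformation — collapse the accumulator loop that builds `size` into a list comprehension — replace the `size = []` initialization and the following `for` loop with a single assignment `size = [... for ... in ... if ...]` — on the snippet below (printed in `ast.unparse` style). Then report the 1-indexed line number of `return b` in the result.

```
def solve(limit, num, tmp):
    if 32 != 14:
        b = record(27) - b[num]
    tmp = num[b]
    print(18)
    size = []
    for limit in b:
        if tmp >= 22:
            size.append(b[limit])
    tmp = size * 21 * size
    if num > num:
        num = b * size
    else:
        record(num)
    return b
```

12

Transformed code:
def solve(limit, num, tmp):
    if 32 != 14:
        b = record(27) - b[num]
    tmp = num[b]
    print(18)
    size = [b[limit] for limit in b if tmp >= 22]
    tmp = size * 21 * size
    if num > num:
        num = b * size
    else:
        record(num)
    return b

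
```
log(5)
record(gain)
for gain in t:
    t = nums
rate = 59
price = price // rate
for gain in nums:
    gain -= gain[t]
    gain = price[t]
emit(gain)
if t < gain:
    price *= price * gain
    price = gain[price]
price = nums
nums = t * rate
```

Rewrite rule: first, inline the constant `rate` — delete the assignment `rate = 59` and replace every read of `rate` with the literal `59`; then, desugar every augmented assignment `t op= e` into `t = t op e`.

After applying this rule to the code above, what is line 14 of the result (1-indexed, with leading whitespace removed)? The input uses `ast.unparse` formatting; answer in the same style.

nums = t * 59

Transformed code:
log(5)
record(gain)
for gain in t:
    t = nums
price = price // 59
for gain in nums:
    gain = gain - gain[t]
    gain = price[t]
emit(gain)
if t < gain:
    price = price * (price * gain)
    price = gain[price]
price = nums
nums = t * 59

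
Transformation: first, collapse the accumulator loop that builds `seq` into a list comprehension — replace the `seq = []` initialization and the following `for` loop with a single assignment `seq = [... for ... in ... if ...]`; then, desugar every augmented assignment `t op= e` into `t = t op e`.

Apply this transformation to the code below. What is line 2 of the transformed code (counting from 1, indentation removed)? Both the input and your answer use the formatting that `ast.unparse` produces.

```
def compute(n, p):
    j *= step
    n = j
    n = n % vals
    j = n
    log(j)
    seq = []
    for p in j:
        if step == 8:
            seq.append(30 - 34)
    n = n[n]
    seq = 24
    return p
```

Transformed code:
def compute(n, p):
    j = j * step
    n = j
    n = n % vals
    j = n
    log(j)
    seq = [30 - 34 for p in j if step == 8]
    n = n[n]
    seq = 24
    return p

j = j * step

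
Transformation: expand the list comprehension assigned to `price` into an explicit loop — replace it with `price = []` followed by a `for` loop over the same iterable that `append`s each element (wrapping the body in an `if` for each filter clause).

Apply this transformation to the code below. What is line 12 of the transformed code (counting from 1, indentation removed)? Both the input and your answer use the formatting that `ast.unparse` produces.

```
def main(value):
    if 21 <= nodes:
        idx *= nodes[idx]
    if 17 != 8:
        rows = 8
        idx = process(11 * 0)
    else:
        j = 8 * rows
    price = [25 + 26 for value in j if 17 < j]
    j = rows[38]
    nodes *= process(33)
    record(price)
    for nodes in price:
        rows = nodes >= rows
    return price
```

price.append(25 + 26)

Transformed code:
def main(value):
    if 21 <= nodes:
        idx *= nodes[idx]
    if 17 != 8:
        rows = 8
        idx = process(11 * 0)
    else:
        j = 8 * rows
    price = []
    for value in j:
        if 17 < j:
            price.append(25 + 26)
    j = rows[38]
    nodes *= process(33)
    record(price)
    for nodes in price:
        rows = nodes >= rows
    return price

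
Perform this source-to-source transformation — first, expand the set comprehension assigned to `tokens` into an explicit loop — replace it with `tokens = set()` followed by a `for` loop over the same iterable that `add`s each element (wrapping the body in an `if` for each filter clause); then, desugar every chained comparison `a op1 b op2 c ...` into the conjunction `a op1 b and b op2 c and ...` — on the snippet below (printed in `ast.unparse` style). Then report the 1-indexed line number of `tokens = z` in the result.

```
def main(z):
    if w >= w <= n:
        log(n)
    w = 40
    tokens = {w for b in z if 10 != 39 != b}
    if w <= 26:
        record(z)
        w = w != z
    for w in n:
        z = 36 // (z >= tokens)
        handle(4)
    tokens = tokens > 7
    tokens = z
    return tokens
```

16

Transformed code:
def main(z):
    if w >= w and w <= n:
        log(n)
    w = 40
    tokens = set()
    for b in z:
        if 10 != 39 and 39 != b:
            tokens.add(w)
    if w <= 26:
        record(z)
        w = w != z
    for w in n:
        z = 36 // (z >= tokens)
        handle(4)
    tokens = tokens > 7
    tokens = z
    return tokens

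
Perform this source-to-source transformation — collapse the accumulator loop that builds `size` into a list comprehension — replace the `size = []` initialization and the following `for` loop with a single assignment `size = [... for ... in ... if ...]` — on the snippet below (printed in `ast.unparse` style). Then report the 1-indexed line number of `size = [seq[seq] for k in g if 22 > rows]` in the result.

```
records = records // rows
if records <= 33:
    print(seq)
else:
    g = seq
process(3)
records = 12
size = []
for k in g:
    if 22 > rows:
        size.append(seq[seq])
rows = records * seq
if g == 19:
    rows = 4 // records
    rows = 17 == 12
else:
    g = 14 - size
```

8

Transformed code:
records = records // rows
if records <= 33:
    print(seq)
else:
    g = seq
process(3)
records = 12
size = [seq[seq] for k in g if 22 > rows]
rows = records * seq
if g == 19:
    rows = 4 // records
    rows = 17 == 12
else:
    g = 14 - size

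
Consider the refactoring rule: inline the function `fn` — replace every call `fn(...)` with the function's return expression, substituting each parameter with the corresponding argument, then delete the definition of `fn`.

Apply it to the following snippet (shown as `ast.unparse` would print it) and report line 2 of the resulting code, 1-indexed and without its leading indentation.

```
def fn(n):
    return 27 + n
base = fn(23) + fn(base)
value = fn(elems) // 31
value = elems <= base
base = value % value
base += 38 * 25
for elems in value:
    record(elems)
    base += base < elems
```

Transformed code:
base = 27 + 23 + (27 + base)
value = (27 + elems) // 31
value = elems <= base
base = value % value
base += 38 * 25
for elems in value:
    record(elems)
    base += base < elems

value = (27 + elems) // 31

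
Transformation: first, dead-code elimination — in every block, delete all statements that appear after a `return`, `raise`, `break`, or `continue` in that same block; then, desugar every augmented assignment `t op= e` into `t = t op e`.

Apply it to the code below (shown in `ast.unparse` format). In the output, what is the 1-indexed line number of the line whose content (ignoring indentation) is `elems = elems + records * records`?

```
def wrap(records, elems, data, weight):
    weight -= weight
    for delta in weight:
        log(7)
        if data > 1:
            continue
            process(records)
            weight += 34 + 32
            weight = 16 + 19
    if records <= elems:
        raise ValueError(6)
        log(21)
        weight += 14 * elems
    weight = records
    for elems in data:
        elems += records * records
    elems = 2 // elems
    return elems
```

Transformed code:
def wrap(records, elems, data, weight):
    weight = weight - weight
    for delta in weight:
        log(7)
        if data > 1:
            continue
    if records <= elems:
        raise ValueError(6)
    weight = records
    for elems in data:
        elems = elems + records * records
    elems = 2 // elems
    return elems

11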